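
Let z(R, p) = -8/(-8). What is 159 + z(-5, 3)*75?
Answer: 234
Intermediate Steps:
z(R, p) = 1 (z(R, p) = -8*(-⅛) = 1)
159 + z(-5, 3)*75 = 159 + 1*75 = 159 + 75 = 234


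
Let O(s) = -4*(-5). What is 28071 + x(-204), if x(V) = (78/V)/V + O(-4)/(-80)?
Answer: 194698735/6936 ≈ 28071.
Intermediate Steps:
O(s) = 20
x(V) = -¼ + 78/V² (x(V) = (78/V)/V + 20/(-80) = 78/V² + 20*(-1/80) = 78/V² - ¼ = -¼ + 78/V²)
28071 + x(-204) = 28071 + (-¼ + 78/(-204)²) = 28071 + (-¼ + 78*(1/41616)) = 28071 + (-¼ + 13/6936) = 28071 - 1721/6936 = 194698735/6936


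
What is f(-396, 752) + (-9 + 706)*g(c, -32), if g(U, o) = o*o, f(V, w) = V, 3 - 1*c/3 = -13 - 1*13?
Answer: 713332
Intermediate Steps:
c = 87 (c = 9 - 3*(-13 - 1*13) = 9 - 3*(-13 - 13) = 9 - 3*(-26) = 9 + 78 = 87)
g(U, o) = o²
f(-396, 752) + (-9 + 706)*g(c, -32) = -396 + (-9 + 706)*(-32)² = -396 + 697*1024 = -396 + 713728 = 713332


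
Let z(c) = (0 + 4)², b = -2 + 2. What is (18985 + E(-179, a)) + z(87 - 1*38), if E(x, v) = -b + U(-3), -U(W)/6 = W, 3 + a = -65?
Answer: 19019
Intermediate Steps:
a = -68 (a = -3 - 65 = -68)
U(W) = -6*W
b = 0
E(x, v) = 18 (E(x, v) = -1*0 - 6*(-3) = 0 + 18 = 18)
z(c) = 16 (z(c) = 4² = 16)
(18985 + E(-179, a)) + z(87 - 1*38) = (18985 + 18) + 16 = 19003 + 16 = 19019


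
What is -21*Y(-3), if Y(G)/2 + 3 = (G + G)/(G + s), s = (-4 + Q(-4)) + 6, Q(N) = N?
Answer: 378/5 ≈ 75.600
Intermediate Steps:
s = -2 (s = (-4 - 4) + 6 = -8 + 6 = -2)
Y(G) = -6 + 4*G/(-2 + G) (Y(G) = -6 + 2*((G + G)/(G - 2)) = -6 + 2*((2*G)/(-2 + G)) = -6 + 2*(2*G/(-2 + G)) = -6 + 4*G/(-2 + G))
-21*Y(-3) = -42*(6 - 1*(-3))/(-2 - 3) = -42*(6 + 3)/(-5) = -42*(-1)*9/5 = -21*(-18/5) = 378/5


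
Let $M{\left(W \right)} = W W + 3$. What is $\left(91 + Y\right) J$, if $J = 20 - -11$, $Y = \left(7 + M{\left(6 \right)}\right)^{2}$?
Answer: $68417$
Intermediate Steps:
$M{\left(W \right)} = 3 + W^{2}$ ($M{\left(W \right)} = W^{2} + 3 = 3 + W^{2}$)
$Y = 2116$ ($Y = \left(7 + \left(3 + 6^{2}\right)\right)^{2} = \left(7 + \left(3 + 36\right)\right)^{2} = \left(7 + 39\right)^{2} = 46^{2} = 2116$)
$J = 31$ ($J = 20 + 11 = 31$)
$\left(91 + Y\right) J = \left(91 + 2116\right) 31 = 2207 \cdot 31 = 68417$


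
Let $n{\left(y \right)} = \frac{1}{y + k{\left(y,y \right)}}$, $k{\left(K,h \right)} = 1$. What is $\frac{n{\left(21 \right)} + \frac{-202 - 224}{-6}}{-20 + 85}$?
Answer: $\frac{1563}{1430} \approx 1.093$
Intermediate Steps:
$n{\left(y \right)} = \frac{1}{1 + y}$ ($n{\left(y \right)} = \frac{1}{y + 1} = \frac{1}{1 + y}$)
$\frac{n{\left(21 \right)} + \frac{-202 - 224}{-6}}{-20 + 85} = \frac{\frac{1}{1 + 21} + \frac{-202 - 224}{-6}}{-20 + 85} = \frac{\frac{1}{22} + \left(-202 - 224\right) \left(- \frac{1}{6}\right)}{65} = \left(\frac{1}{22} - -71\right) \frac{1}{65} = \left(\frac{1}{22} + 71\right) \frac{1}{65} = \frac{1563}{22} \cdot \frac{1}{65} = \frac{1563}{1430}$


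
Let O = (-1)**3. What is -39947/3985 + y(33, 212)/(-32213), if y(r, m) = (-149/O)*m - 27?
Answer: -1412583296/128368805 ≈ -11.004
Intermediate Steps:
O = -1
y(r, m) = -27 + 149*m (y(r, m) = (-149/(-1))*m - 27 = (-149*(-1))*m - 27 = 149*m - 27 = -27 + 149*m)
-39947/3985 + y(33, 212)/(-32213) = -39947/3985 + (-27 + 149*212)/(-32213) = -39947*1/3985 + (-27 + 31588)*(-1/32213) = -39947/3985 + 31561*(-1/32213) = -39947/3985 - 31561/32213 = -1412583296/128368805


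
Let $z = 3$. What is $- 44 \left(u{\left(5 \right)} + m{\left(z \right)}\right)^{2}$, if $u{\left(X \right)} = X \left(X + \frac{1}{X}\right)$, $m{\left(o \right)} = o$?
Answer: $-37004$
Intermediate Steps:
$- 44 \left(u{\left(5 \right)} + m{\left(z \right)}\right)^{2} = - 44 \left(\left(1 + 5^{2}\right) + 3\right)^{2} = - 44 \left(\left(1 + 25\right) + 3\right)^{2} = - 44 \left(26 + 3\right)^{2} = - 44 \cdot 29^{2} = \left(-44\right) 841 = -37004$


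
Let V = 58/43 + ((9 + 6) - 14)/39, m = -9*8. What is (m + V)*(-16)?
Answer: 1895024/1677 ≈ 1130.0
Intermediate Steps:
m = -72
V = 2305/1677 (V = 58*(1/43) + (15 - 14)*(1/39) = 58/43 + 1*(1/39) = 58/43 + 1/39 = 2305/1677 ≈ 1.3745)
(m + V)*(-16) = (-72 + 2305/1677)*(-16) = -118439/1677*(-16) = 1895024/1677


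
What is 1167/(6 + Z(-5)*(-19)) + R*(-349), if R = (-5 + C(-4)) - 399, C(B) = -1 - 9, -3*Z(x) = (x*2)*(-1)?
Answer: 30056589/208 ≈ 1.4450e+5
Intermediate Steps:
Z(x) = 2*x/3 (Z(x) = -x*2*(-1)/3 = -2*x*(-1)/3 = -(-2)*x/3 = 2*x/3)
C(B) = -10
R = -414 (R = (-5 - 10) - 399 = -15 - 399 = -414)
1167/(6 + Z(-5)*(-19)) + R*(-349) = 1167/(6 + ((2/3)*(-5))*(-19)) - 414*(-349) = 1167/(6 - 10/3*(-19)) + 144486 = 1167/(6 + 190/3) + 144486 = 1167/(208/3) + 144486 = 1167*(3/208) + 144486 = 3501/208 + 144486 = 30056589/208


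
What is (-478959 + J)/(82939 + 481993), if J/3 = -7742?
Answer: -502185/564932 ≈ -0.88893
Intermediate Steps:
J = -23226 (J = 3*(-7742) = -23226)
(-478959 + J)/(82939 + 481993) = (-478959 - 23226)/(82939 + 481993) = -502185/564932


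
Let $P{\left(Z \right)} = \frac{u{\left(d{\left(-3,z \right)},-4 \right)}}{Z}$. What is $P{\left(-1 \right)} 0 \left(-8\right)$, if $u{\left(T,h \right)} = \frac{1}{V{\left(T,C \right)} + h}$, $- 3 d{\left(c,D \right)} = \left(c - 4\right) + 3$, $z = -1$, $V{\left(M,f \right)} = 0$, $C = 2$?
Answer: $0$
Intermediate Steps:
$d{\left(c,D \right)} = \frac{1}{3} - \frac{c}{3}$ ($d{\left(c,D \right)} = - \frac{\left(c - 4\right) + 3}{3} = - \frac{\left(-4 + c\right) + 3}{3} = - \frac{-1 + c}{3} = \frac{1}{3} - \frac{c}{3}$)
$u{\left(T,h \right)} = \frac{1}{h}$ ($u{\left(T,h \right)} = \frac{1}{0 + h} = \frac{1}{h}$)
$P{\left(Z \right)} = - \frac{1}{4 Z}$ ($P{\left(Z \right)} = \frac{1}{\left(-4\right) Z} = - \frac{1}{4 Z}$)
$P{\left(-1 \right)} 0 \left(-8\right) = - \frac{1}{4 \left(-1\right)} 0 \left(-8\right) = \left(- \frac{1}{4}\right) \left(-1\right) 0 \left(-8\right) = \frac{1}{4} \cdot 0 \left(-8\right) = 0 \left(-8\right) = 0$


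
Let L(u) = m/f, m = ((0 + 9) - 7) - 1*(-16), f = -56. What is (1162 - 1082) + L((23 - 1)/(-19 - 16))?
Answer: 2231/28 ≈ 79.679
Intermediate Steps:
m = 18 (m = (9 - 7) + 16 = 2 + 16 = 18)
L(u) = -9/28 (L(u) = 18/(-56) = 18*(-1/56) = -9/28)
(1162 - 1082) + L((23 - 1)/(-19 - 16)) = (1162 - 1082) - 9/28 = 80 - 9/28 = 2231/28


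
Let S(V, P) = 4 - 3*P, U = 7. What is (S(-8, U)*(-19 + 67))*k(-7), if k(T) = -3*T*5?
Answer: -85680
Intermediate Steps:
k(T) = -15*T
(S(-8, U)*(-19 + 67))*k(-7) = ((4 - 3*7)*(-19 + 67))*(-15*(-7)) = ((4 - 21)*48)*105 = -17*48*105 = -816*105 = -85680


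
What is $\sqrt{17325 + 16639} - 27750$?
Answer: $-27750 + 2 \sqrt{8491} \approx -27566.0$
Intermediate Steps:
$\sqrt{17325 + 16639} - 27750 = \sqrt{33964} - 27750 = 2 \sqrt{8491} - 27750 = -27750 + 2 \sqrt{8491}$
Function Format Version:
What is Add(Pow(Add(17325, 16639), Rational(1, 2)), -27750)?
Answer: Add(-27750, Mul(2, Pow(8491, Rational(1, 2)))) ≈ -27566.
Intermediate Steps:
Add(Pow(Add(17325, 16639), Rational(1, 2)), -27750) = Add(Pow(33964, Rational(1, 2)), -27750) = Add(Mul(2, Pow(8491, Rational(1, 2))), -27750) = Add(-27750, Mul(2, Pow(8491, Rational(1, 2))))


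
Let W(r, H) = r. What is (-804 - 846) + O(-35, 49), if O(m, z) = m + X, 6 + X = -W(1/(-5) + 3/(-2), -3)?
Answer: -16893/10 ≈ -1689.3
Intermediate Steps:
X = -43/10 (X = -6 - (1/(-5) + 3/(-2)) = -6 - (1*(-⅕) + 3*(-½)) = -6 - (-⅕ - 3/2) = -6 - 1*(-17/10) = -6 + 17/10 = -43/10 ≈ -4.3000)
O(m, z) = -43/10 + m (O(m, z) = m - 43/10 = -43/10 + m)
(-804 - 846) + O(-35, 49) = (-804 - 846) + (-43/10 - 35) = -1650 - 393/10 = -16893/10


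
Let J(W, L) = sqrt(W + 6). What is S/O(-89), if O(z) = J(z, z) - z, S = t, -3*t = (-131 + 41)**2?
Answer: -20025/667 + 225*I*sqrt(83)/667 ≈ -30.022 + 3.0732*I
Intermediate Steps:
t = -2700 (t = -(-131 + 41)**2/3 = -1/3*(-90)**2 = -1/3*8100 = -2700)
J(W, L) = sqrt(6 + W)
S = -2700
O(z) = sqrt(6 + z) - z
S/O(-89) = -2700/(sqrt(6 - 89) - 1*(-89)) = -2700/(sqrt(-83) + 89) = -2700/(I*sqrt(83) + 89) = -2700/(89 + I*sqrt(83))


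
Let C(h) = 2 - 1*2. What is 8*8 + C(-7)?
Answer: 64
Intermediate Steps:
C(h) = 0 (C(h) = 2 - 2 = 0)
8*8 + C(-7) = 8*8 + 0 = 64 + 0 = 64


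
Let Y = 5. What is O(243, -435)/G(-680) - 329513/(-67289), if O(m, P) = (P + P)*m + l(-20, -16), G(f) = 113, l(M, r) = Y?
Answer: -14187996076/7603657 ≈ -1865.9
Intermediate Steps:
l(M, r) = 5
O(m, P) = 5 + 2*P*m (O(m, P) = (P + P)*m + 5 = (2*P)*m + 5 = 2*P*m + 5 = 5 + 2*P*m)
O(243, -435)/G(-680) - 329513/(-67289) = (5 + 2*(-435)*243)/113 - 329513/(-67289) = (5 - 211410)*(1/113) - 329513*(-1/67289) = -211405*1/113 + 329513/67289 = -211405/113 + 329513/67289 = -14187996076/7603657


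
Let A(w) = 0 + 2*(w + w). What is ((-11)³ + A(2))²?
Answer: 1750329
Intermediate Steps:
A(w) = 4*w (A(w) = 0 + 2*(2*w) = 0 + 4*w = 4*w)
((-11)³ + A(2))² = ((-11)³ + 4*2)² = (-1331 + 8)² = (-1323)² = 1750329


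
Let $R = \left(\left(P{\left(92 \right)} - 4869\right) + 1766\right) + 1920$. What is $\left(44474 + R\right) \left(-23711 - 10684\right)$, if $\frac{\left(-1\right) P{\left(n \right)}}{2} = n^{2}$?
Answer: $-906755385$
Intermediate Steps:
$P{\left(n \right)} = - 2 n^{2}$
$R = -18111$ ($R = \left(\left(- 2 \cdot 92^{2} - 4869\right) + 1766\right) + 1920 = \left(\left(\left(-2\right) 8464 - 4869\right) + 1766\right) + 1920 = \left(\left(-16928 - 4869\right) + 1766\right) + 1920 = \left(-21797 + 1766\right) + 1920 = -20031 + 1920 = -18111$)
$\left(44474 + R\right) \left(-23711 - 10684\right) = \left(44474 - 18111\right) \left(-23711 - 10684\right) = 26363 \left(-34395\right) = -906755385$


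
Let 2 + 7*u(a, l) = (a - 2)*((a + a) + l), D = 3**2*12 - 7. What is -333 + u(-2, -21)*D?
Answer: 1081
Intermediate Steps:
D = 101 (D = 9*12 - 7 = 108 - 7 = 101)
u(a, l) = -2/7 + (-2 + a)*(l + 2*a)/7 (u(a, l) = -2/7 + ((a - 2)*((a + a) + l))/7 = -2/7 + ((-2 + a)*(2*a + l))/7 = -2/7 + ((-2 + a)*(l + 2*a))/7 = -2/7 + (-2 + a)*(l + 2*a)/7)
-333 + u(-2, -21)*D = -333 + (-2/7 - 4/7*(-2) - 2/7*(-21) + (2/7)*(-2)**2 + (1/7)*(-2)*(-21))*101 = -333 + (-2/7 + 8/7 + 6 + (2/7)*4 + 6)*101 = -333 + (-2/7 + 8/7 + 6 + 8/7 + 6)*101 = -333 + 14*101 = -333 + 1414 = 1081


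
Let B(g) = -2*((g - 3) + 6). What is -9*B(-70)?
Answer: -1206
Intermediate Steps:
B(g) = -6 - 2*g (B(g) = -2*((-3 + g) + 6) = -2*(3 + g) = -6 - 2*g)
-9*B(-70) = -9*(-6 - 2*(-70)) = -9*(-6 + 140) = -9*134 = -1206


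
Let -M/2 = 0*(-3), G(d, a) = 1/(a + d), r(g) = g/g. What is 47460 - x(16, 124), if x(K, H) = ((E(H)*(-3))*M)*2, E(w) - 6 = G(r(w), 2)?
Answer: 47460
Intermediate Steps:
r(g) = 1
E(w) = 19/3 (E(w) = 6 + 1/(2 + 1) = 6 + 1/3 = 6 + ⅓ = 19/3)
M = 0 (M = -0*(-3) = -2*0 = 0)
x(K, H) = 0 (x(K, H) = (((19/3)*(-3))*0)*2 = -19*0*2 = 0*2 = 0)
47460 - x(16, 124) = 47460 - 1*0 = 47460 + 0 = 47460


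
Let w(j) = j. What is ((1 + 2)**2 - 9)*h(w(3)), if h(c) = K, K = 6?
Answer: 0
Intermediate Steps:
h(c) = 6
((1 + 2)**2 - 9)*h(w(3)) = ((1 + 2)**2 - 9)*6 = (3**2 - 9)*6 = (9 - 9)*6 = 0*6 = 0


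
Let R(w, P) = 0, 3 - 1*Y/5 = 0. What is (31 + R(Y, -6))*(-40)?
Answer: -1240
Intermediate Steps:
Y = 15 (Y = 15 - 5*0 = 15 + 0 = 15)
(31 + R(Y, -6))*(-40) = (31 + 0)*(-40) = 31*(-40) = -1240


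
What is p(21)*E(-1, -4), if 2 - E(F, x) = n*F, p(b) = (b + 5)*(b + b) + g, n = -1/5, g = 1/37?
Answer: 72729/37 ≈ 1965.6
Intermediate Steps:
g = 1/37 ≈ 0.027027
n = -⅕ (n = -1*⅕ = -⅕ ≈ -0.20000)
p(b) = 1/37 + 2*b*(5 + b) (p(b) = (b + 5)*(b + b) + 1/37 = (5 + b)*(2*b) + 1/37 = 2*b*(5 + b) + 1/37 = 1/37 + 2*b*(5 + b))
E(F, x) = 2 + F/5 (E(F, x) = 2 - (-1)*F/5 = 2 + F/5)
p(21)*E(-1, -4) = (1/37 + 2*21² + 10*21)*(2 + (⅕)*(-1)) = (1/37 + 2*441 + 210)*(2 - ⅕) = (1/37 + 882 + 210)*(9/5) = (40405/37)*(9/5) = 72729/37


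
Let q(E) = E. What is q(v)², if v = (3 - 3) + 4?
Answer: 16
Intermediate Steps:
v = 4 (v = 0 + 4 = 4)
q(v)² = 4² = 16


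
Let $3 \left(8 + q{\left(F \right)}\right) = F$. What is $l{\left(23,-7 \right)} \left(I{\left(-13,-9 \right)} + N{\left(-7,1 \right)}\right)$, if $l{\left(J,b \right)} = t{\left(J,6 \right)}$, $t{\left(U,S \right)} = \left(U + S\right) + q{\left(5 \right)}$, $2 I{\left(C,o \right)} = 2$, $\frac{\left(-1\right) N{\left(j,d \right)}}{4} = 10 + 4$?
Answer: $- \frac{3740}{3} \approx -1246.7$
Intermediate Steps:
$q{\left(F \right)} = -8 + \frac{F}{3}$
$N{\left(j,d \right)} = -56$ ($N{\left(j,d \right)} = - 4 \left(10 + 4\right) = \left(-4\right) 14 = -56$)
$I{\left(C,o \right)} = 1$ ($I{\left(C,o \right)} = \frac{1}{2} \cdot 2 = 1$)
$t{\left(U,S \right)} = - \frac{19}{3} + S + U$ ($t{\left(U,S \right)} = \left(U + S\right) + \left(-8 + \frac{1}{3} \cdot 5\right) = \left(S + U\right) + \left(-8 + \frac{5}{3}\right) = \left(S + U\right) - \frac{19}{3} = - \frac{19}{3} + S + U$)
$l{\left(J,b \right)} = - \frac{1}{3} + J$ ($l{\left(J,b \right)} = - \frac{19}{3} + 6 + J = - \frac{1}{3} + J$)
$l{\left(23,-7 \right)} \left(I{\left(-13,-9 \right)} + N{\left(-7,1 \right)}\right) = \left(- \frac{1}{3} + 23\right) \left(1 - 56\right) = \frac{68}{3} \left(-55\right) = - \frac{3740}{3}$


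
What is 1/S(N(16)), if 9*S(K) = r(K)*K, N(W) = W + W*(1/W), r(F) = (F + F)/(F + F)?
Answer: 9/17 ≈ 0.52941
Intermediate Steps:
r(F) = 1 (r(F) = (2*F)/((2*F)) = (2*F)*(1/(2*F)) = 1)
N(W) = 1 + W (N(W) = W + W/W = W + 1 = 1 + W)
S(K) = K/9 (S(K) = (1*K)/9 = K/9)
1/S(N(16)) = 1/((1 + 16)/9) = 1/((1/9)*17) = 1/(17/9) = 9/17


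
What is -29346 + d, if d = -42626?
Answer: -71972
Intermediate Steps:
-29346 + d = -29346 - 42626 = -71972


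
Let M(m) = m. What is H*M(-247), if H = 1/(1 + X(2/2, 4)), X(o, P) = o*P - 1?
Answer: -247/4 ≈ -61.750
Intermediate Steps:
X(o, P) = -1 + P*o (X(o, P) = P*o - 1 = -1 + P*o)
H = ¼ (H = 1/(1 + (-1 + 4*(2/2))) = 1/(1 + (-1 + 4*(2*(½)))) = 1/(1 + (-1 + 4*1)) = 1/(1 + (-1 + 4)) = 1/(1 + 3) = 1/4 = ¼ ≈ 0.25000)
H*M(-247) = (¼)*(-247) = -247/4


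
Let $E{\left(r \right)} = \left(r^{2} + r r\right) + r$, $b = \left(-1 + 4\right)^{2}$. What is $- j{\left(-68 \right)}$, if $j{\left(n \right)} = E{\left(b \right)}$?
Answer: $-171$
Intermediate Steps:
$b = 9$ ($b = 3^{2} = 9$)
$E{\left(r \right)} = r + 2 r^{2}$ ($E{\left(r \right)} = \left(r^{2} + r^{2}\right) + r = 2 r^{2} + r = r + 2 r^{2}$)
$j{\left(n \right)} = 171$ ($j{\left(n \right)} = 9 \left(1 + 2 \cdot 9\right) = 9 \left(1 + 18\right) = 9 \cdot 19 = 171$)
$- j{\left(-68 \right)} = \left(-1\right) 171 = -171$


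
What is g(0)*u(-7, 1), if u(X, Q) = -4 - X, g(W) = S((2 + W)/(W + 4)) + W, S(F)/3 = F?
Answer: 9/2 ≈ 4.5000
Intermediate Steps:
S(F) = 3*F
g(W) = W + 3*(2 + W)/(4 + W) (g(W) = 3*((2 + W)/(W + 4)) + W = 3*((2 + W)/(4 + W)) + W = 3*(2 + W)/(4 + W) + W = W + 3*(2 + W)/(4 + W))
g(0)*u(-7, 1) = ((6 + 0² + 7*0)/(4 + 0))*(-4 - 1*(-7)) = ((6 + 0 + 0)/4)*(-4 + 7) = ((¼)*6)*3 = (3/2)*3 = 9/2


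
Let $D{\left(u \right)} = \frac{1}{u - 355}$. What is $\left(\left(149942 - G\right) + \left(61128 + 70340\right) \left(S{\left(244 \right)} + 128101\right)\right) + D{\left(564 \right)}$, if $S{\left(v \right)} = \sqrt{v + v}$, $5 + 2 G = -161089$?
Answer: $\frac{3519855266214}{209} + 262936 \sqrt{122} \approx 1.6844 \cdot 10^{10}$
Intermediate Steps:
$G = -80547$ ($G = - \frac{5}{2} + \frac{1}{2} \left(-161089\right) = - \frac{5}{2} - \frac{161089}{2} = -80547$)
$D{\left(u \right)} = \frac{1}{-355 + u}$
$S{\left(v \right)} = \sqrt{2} \sqrt{v}$ ($S{\left(v \right)} = \sqrt{2 v} = \sqrt{2} \sqrt{v}$)
$\left(\left(149942 - G\right) + \left(61128 + 70340\right) \left(S{\left(244 \right)} + 128101\right)\right) + D{\left(564 \right)} = \left(\left(149942 - -80547\right) + \left(61128 + 70340\right) \left(\sqrt{2} \sqrt{244} + 128101\right)\right) + \frac{1}{-355 + 564} = \left(\left(149942 + 80547\right) + 131468 \left(\sqrt{2} \cdot 2 \sqrt{61} + 128101\right)\right) + \frac{1}{209} = \left(230489 + 131468 \left(2 \sqrt{122} + 128101\right)\right) + \frac{1}{209} = \left(230489 + 131468 \left(128101 + 2 \sqrt{122}\right)\right) + \frac{1}{209} = \left(230489 + \left(16841182268 + 262936 \sqrt{122}\right)\right) + \frac{1}{209} = \left(16841412757 + 262936 \sqrt{122}\right) + \frac{1}{209} = \frac{3519855266214}{209} + 262936 \sqrt{122}$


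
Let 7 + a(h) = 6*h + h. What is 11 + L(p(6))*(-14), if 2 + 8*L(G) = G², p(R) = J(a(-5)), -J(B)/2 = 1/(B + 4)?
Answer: 20931/1444 ≈ 14.495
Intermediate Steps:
a(h) = -7 + 7*h (a(h) = -7 + (6*h + h) = -7 + 7*h)
J(B) = -2/(4 + B) (J(B) = -2/(B + 4) = -2/(4 + B))
p(R) = 1/19 (p(R) = -2/(4 + (-7 + 7*(-5))) = -2/(4 + (-7 - 35)) = -2/(4 - 42) = -2/(-38) = -2*(-1/38) = 1/19)
L(G) = -¼ + G²/8
11 + L(p(6))*(-14) = 11 + (-¼ + (1/19)²/8)*(-14) = 11 + (-¼ + (⅛)*(1/361))*(-14) = 11 + (-¼ + 1/2888)*(-14) = 11 - 721/2888*(-14) = 11 + 5047/1444 = 20931/1444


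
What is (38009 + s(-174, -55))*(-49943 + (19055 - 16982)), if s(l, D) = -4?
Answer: -1819299350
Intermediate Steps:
(38009 + s(-174, -55))*(-49943 + (19055 - 16982)) = (38009 - 4)*(-49943 + (19055 - 16982)) = 38005*(-49943 + 2073) = 38005*(-47870) = -1819299350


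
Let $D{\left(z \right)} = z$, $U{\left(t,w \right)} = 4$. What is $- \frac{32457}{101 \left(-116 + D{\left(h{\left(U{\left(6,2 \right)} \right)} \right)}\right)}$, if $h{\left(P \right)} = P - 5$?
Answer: $\frac{10819}{3939} \approx 2.7466$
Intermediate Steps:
$h{\left(P \right)} = -5 + P$
$- \frac{32457}{101 \left(-116 + D{\left(h{\left(U{\left(6,2 \right)} \right)} \right)}\right)} = - \frac{32457}{101 \left(-116 + \left(-5 + 4\right)\right)} = - \frac{32457}{101 \left(-116 - 1\right)} = - \frac{32457}{101 \left(-117\right)} = - \frac{32457}{-11817} = \left(-32457\right) \left(- \frac{1}{11817}\right) = \frac{10819}{3939}$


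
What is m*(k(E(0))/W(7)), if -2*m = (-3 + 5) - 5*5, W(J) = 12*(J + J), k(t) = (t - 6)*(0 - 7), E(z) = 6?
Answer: 0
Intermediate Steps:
k(t) = 42 - 7*t (k(t) = (-6 + t)*(-7) = 42 - 7*t)
W(J) = 24*J (W(J) = 12*(2*J) = 24*J)
m = 23/2 (m = -((-3 + 5) - 5*5)/2 = -(2 - 25)/2 = -½*(-23) = 23/2 ≈ 11.500)
m*(k(E(0))/W(7)) = 23*((42 - 7*6)/((24*7)))/2 = 23*((42 - 42)/168)/2 = 23*(0*(1/168))/2 = (23/2)*0 = 0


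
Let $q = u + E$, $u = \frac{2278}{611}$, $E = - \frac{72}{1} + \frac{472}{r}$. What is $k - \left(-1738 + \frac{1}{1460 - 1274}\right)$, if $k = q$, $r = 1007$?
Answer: $\frac{191139275243}{114441522} \approx 1670.2$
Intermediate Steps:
$E = - \frac{72032}{1007}$ ($E = - \frac{72}{1} + \frac{472}{1007} = \left(-72\right) 1 + 472 \cdot \frac{1}{1007} = -72 + \frac{472}{1007} = - \frac{72032}{1007} \approx -71.531$)
$u = \frac{2278}{611}$ ($u = 2278 \cdot \frac{1}{611} = \frac{2278}{611} \approx 3.7283$)
$q = - \frac{41717606}{615277}$ ($q = \frac{2278}{611} - \frac{72032}{1007} = - \frac{41717606}{615277} \approx -67.803$)
$k = - \frac{41717606}{615277} \approx -67.803$
$k - \left(-1738 + \frac{1}{1460 - 1274}\right) = - \frac{41717606}{615277} - \left(-1738 + \frac{1}{1460 - 1274}\right) = - \frac{41717606}{615277} - \left(-1738 + \frac{1}{186}\right) = - \frac{41717606}{615277} - - \frac{323267}{186} = - \frac{41717606}{615277} + \frac{323267}{186} = \frac{191139275243}{114441522}$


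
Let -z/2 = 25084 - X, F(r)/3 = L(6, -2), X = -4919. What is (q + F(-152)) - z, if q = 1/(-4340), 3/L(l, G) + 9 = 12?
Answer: 260439059/4340 ≈ 60009.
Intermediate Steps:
L(l, G) = 1 (L(l, G) = 3/(-9 + 12) = 3/3 = 3*(⅓) = 1)
q = -1/4340 ≈ -0.00023041
F(r) = 3 (F(r) = 3*1 = 3)
z = -60006 (z = -2*(25084 - 1*(-4919)) = -2*(25084 + 4919) = -2*30003 = -60006)
(q + F(-152)) - z = (-1/4340 + 3) - 1*(-60006) = 13019/4340 + 60006 = 260439059/4340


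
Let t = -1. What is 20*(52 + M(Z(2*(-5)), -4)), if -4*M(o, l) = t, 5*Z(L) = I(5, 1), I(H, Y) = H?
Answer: 1045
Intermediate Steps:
Z(L) = 1 (Z(L) = (1/5)*5 = 1)
M(o, l) = 1/4 (M(o, l) = -1/4*(-1) = 1/4)
20*(52 + M(Z(2*(-5)), -4)) = 20*(52 + 1/4) = 20*(209/4) = 1045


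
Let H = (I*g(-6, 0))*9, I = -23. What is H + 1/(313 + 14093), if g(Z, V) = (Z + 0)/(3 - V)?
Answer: 5964085/14406 ≈ 414.00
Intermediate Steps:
g(Z, V) = Z/(3 - V)
H = 414 (H = -(-23)*(-6)/(-3 + 0)*9 = -(-23)*(-6)/(-3)*9 = -(-23)*(-6)*(-1)/3*9 = -23*(-2)*9 = 46*9 = 414)
H + 1/(313 + 14093) = 414 + 1/(313 + 14093) = 414 + 1/14406 = 5964085/14406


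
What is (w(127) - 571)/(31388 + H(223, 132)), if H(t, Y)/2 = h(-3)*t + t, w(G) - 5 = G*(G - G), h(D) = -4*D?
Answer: -283/18593 ≈ -0.015221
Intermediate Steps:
w(G) = 5 (w(G) = 5 + G*(G - G) = 5 + G*0 = 5 + 0 = 5)
H(t, Y) = 26*t (H(t, Y) = 2*((-4*(-3))*t + t) = 2*(12*t + t) = 2*(13*t) = 26*t)
(w(127) - 571)/(31388 + H(223, 132)) = (5 - 571)/(31388 + 26*223) = -566/(31388 + 5798) = -566/37186 = -566*1/37186 = -283/18593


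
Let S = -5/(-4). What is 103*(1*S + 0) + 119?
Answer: 991/4 ≈ 247.75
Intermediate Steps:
S = 5/4 (S = -5*(-¼) = 5/4 ≈ 1.2500)
103*(1*S + 0) + 119 = 103*(1*(5/4) + 0) + 119 = 103*(5/4 + 0) + 119 = 103*(5/4) + 119 = 515/4 + 119 = 991/4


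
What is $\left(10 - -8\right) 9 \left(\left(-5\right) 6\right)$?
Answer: $-4860$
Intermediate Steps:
$\left(10 - -8\right) 9 \left(\left(-5\right) 6\right) = \left(10 + 8\right) 9 \left(-30\right) = 18 \cdot 9 \left(-30\right) = 162 \left(-30\right) = -4860$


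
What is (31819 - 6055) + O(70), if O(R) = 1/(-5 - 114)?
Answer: 3065915/119 ≈ 25764.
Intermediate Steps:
O(R) = -1/119 (O(R) = 1/(-119) = -1/119)
(31819 - 6055) + O(70) = (31819 - 6055) - 1/119 = 25764 - 1/119 = 3065915/119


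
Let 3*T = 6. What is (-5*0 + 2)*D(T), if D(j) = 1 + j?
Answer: 6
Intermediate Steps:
T = 2 (T = (⅓)*6 = 2)
(-5*0 + 2)*D(T) = (-5*0 + 2)*(1 + 2) = (0 + 2)*3 = 2*3 = 6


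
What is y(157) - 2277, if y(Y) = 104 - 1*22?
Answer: -2195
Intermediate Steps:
y(Y) = 82 (y(Y) = 104 - 22 = 82)
y(157) - 2277 = 82 - 2277 = -2195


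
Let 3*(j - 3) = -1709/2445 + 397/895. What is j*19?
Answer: 72715223/1312965 ≈ 55.382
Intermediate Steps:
j = 3827117/1312965 (j = 3 + (-1709/2445 + 397/895)/3 = 3 + (⅓)*(-111778/437655) = 3 - 111778/1312965 = 3827117/1312965 ≈ 2.9149)
j*19 = (3827117/1312965)*19 = 72715223/1312965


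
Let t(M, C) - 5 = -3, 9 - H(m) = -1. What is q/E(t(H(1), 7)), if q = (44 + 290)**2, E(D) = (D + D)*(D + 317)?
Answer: 27889/319 ≈ 87.426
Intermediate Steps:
H(m) = 10 (H(m) = 9 - 1*(-1) = 9 + 1 = 10)
t(M, C) = 2 (t(M, C) = 5 - 3 = 2)
E(D) = 2*D*(317 + D) (E(D) = (2*D)*(317 + D) = 2*D*(317 + D))
q = 111556 (q = 334**2 = 111556)
q/E(t(H(1), 7)) = 111556/((2*2*(317 + 2))) = 111556/((2*2*319)) = 111556/1276 = 111556*(1/1276) = 27889/319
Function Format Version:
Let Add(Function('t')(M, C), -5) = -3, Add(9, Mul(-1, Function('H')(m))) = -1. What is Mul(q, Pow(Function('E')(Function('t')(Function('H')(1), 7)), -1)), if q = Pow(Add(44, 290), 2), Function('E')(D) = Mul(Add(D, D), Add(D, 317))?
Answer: Rational(27889, 319) ≈ 87.426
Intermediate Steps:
Function('H')(m) = 10 (Function('H')(m) = Add(9, Mul(-1, -1)) = Add(9, 1) = 10)
Function('t')(M, C) = 2 (Function('t')(M, C) = Add(5, -3) = 2)
Function('E')(D) = Mul(2, D, Add(317, D)) (Function('E')(D) = Mul(Mul(2, D), Add(317, D)) = Mul(2, D, Add(317, D)))
q = 111556 (q = Pow(334, 2) = 111556)
Mul(q, Pow(Function('E')(Function('t')(Function('H')(1), 7)), -1)) = Mul(111556, Pow(Mul(2, 2, Add(317, 2)), -1)) = Mul(111556, Pow(Mul(2, 2, 319), -1)) = Mul(111556, Pow(1276, -1)) = Mul(111556, Rational(1, 1276)) = Rational(27889, 319)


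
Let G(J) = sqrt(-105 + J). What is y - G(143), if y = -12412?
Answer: -12412 - sqrt(38) ≈ -12418.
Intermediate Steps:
y - G(143) = -12412 - sqrt(-105 + 143) = -12412 - sqrt(38)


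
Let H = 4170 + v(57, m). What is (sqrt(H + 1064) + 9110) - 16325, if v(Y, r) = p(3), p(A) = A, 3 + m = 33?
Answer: -7215 + sqrt(5237) ≈ -7142.6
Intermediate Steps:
m = 30 (m = -3 + 33 = 30)
v(Y, r) = 3
H = 4173 (H = 4170 + 3 = 4173)
(sqrt(H + 1064) + 9110) - 16325 = (sqrt(4173 + 1064) + 9110) - 16325 = (sqrt(5237) + 9110) - 16325 = (9110 + sqrt(5237)) - 16325 = -7215 + sqrt(5237)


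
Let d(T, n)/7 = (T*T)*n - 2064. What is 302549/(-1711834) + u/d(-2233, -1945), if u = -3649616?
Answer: -20533301594721723/116213567216991622 ≈ -0.17669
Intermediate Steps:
d(T, n) = -14448 + 7*n*T² (d(T, n) = 7*((T*T)*n - 2064) = 7*(T²*n - 2064) = 7*(n*T² - 2064) = 7*(-2064 + n*T²) = -14448 + 7*n*T²)
302549/(-1711834) + u/d(-2233, -1945) = 302549/(-1711834) - 3649616/(-14448 + 7*(-1945)*(-2233)²) = 302549*(-1/1711834) - 3649616/(-14448 + 7*(-1945)*4986289) = -302549/1711834 - 3649616/(-14448 - 67888324735) = -302549/1711834 - 3649616/(-67888339183) = -302549/1711834 - 3649616*(-1/67888339183) = -302549/1711834 + 3649616/67888339183 = -20533301594721723/116213567216991622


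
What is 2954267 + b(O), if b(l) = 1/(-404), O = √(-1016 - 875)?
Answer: 1193523867/404 ≈ 2.9543e+6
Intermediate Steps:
O = I*√1891 (O = √(-1891) = I*√1891 ≈ 43.486*I)
b(l) = -1/404
2954267 + b(O) = 2954267 - 1/404 = 1193523867/404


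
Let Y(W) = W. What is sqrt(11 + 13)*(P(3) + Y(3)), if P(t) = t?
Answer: 12*sqrt(6) ≈ 29.394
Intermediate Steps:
sqrt(11 + 13)*(P(3) + Y(3)) = sqrt(11 + 13)*(3 + 3) = sqrt(24)*6 = (2*sqrt(6))*6 = 12*sqrt(6)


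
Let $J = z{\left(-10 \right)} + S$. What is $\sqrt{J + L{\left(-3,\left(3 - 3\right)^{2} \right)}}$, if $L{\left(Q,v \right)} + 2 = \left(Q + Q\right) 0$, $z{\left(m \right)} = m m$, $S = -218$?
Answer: $2 i \sqrt{30} \approx 10.954 i$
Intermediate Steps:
$z{\left(m \right)} = m^{2}$
$J = -118$ ($J = \left(-10\right)^{2} - 218 = 100 - 218 = -118$)
$L{\left(Q,v \right)} = -2$ ($L{\left(Q,v \right)} = -2 + \left(Q + Q\right) 0 = -2 + 2 Q 0 = -2 + 0 = -2$)
$\sqrt{J + L{\left(-3,\left(3 - 3\right)^{2} \right)}} = \sqrt{-118 - 2} = \sqrt{-120} = 2 i \sqrt{30}$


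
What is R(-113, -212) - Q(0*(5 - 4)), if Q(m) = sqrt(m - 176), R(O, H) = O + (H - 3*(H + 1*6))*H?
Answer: -86185 - 4*I*sqrt(11) ≈ -86185.0 - 13.266*I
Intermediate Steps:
R(O, H) = O + H*(-18 - 2*H) (R(O, H) = O + (H - 3*(H + 6))*H = O + (H - 3*(6 + H))*H = O + (H + (-18 - 3*H))*H = O + (-18 - 2*H)*H = O + H*(-18 - 2*H))
Q(m) = sqrt(-176 + m)
R(-113, -212) - Q(0*(5 - 4)) = (-113 - 18*(-212) - 2*(-212)**2) - sqrt(-176 + 0*(5 - 4)) = (-113 + 3816 - 2*44944) - sqrt(-176 + 0*1) = (-113 + 3816 - 89888) - sqrt(-176 + 0) = -86185 - sqrt(-176) = -86185 - 4*I*sqrt(11)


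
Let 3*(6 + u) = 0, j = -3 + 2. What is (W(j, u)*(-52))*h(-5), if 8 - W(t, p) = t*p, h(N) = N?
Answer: 520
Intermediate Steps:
j = -1
u = -6 (u = -6 + (1/3)*0 = -6 + 0 = -6)
W(t, p) = 8 - p*t (W(t, p) = 8 - t*p = 8 - p*t)
(W(j, u)*(-52))*h(-5) = ((8 - 1*(-6)*(-1))*(-52))*(-5) = ((8 - 6)*(-52))*(-5) = (2*(-52))*(-5) = -104*(-5) = 520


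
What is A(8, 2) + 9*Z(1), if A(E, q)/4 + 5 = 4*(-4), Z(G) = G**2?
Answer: -75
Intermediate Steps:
A(E, q) = -84 (A(E, q) = -20 + 4*(4*(-4)) = -20 + 4*(-16) = -20 - 64 = -84)
A(8, 2) + 9*Z(1) = -84 + 9*1**2 = -84 + 9*1 = -84 + 9 = -75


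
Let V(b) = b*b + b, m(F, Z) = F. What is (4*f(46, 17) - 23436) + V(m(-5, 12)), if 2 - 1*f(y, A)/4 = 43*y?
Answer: -55032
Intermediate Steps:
f(y, A) = 8 - 172*y
V(b) = b + b² (V(b) = b² + b = b + b²)
(4*f(46, 17) - 23436) + V(m(-5, 12)) = (4*(8 - 172*46) - 23436) - 5*(1 - 5) = (4*(8 - 7912) - 23436) - 5*(-4) = (4*(-7904) - 23436) + 20 = (-31616 - 23436) + 20 = -55052 + 20 = -55032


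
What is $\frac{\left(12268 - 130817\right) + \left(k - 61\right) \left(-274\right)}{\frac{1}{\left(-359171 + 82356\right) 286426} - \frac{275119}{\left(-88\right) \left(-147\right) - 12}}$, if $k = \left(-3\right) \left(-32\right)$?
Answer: $\frac{65652359964337335420}{10906681890916267} \approx 6019.5$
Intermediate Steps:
$k = 96$
$\frac{\left(12268 - 130817\right) + \left(k - 61\right) \left(-274\right)}{\frac{1}{\left(-359171 + 82356\right) 286426} - \frac{275119}{\left(-88\right) \left(-147\right) - 12}} = \frac{\left(12268 - 130817\right) + \left(96 - 61\right) \left(-274\right)}{\frac{1}{\left(-359171 + 82356\right) 286426} - \frac{275119}{\left(-88\right) \left(-147\right) - 12}} = \frac{-118549 + 35 \left(-274\right)}{\frac{1}{-276815} \cdot \frac{1}{286426} - \frac{275119}{12936 - 12}} = \frac{-118549 - 9590}{\left(- \frac{1}{276815}\right) \frac{1}{286426} - \frac{275119}{12924}} = - \frac{128139}{- \frac{1}{79287013190} - \frac{275119}{12924}} = - \frac{128139}{- \frac{10906681890916267}{512352679233780}} = \left(-128139\right) \left(- \frac{512352679233780}{10906681890916267}\right) = \frac{65652359964337335420}{10906681890916267}$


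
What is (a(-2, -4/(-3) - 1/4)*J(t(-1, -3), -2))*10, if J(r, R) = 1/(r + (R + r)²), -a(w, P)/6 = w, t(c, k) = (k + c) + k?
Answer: 60/37 ≈ 1.6216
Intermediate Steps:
t(c, k) = c + 2*k (t(c, k) = (c + k) + k = c + 2*k)
a(w, P) = -6*w
(a(-2, -4/(-3) - 1/4)*J(t(-1, -3), -2))*10 = ((-6*(-2))/((-1 + 2*(-3)) + (-2 + (-1 + 2*(-3)))²))*10 = (12/((-1 - 6) + (-2 + (-1 - 6))²))*10 = (12/(-7 + (-2 - 7)²))*10 = (12/(-7 + (-9)²))*10 = (12/(-7 + 81))*10 = (12/74)*10 = (12*(1/74))*10 = (6/37)*10 = 60/37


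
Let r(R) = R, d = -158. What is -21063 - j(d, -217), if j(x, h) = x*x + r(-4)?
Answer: -46023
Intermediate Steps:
j(x, h) = -4 + x² (j(x, h) = x*x - 4 = x² - 4 = -4 + x²)
-21063 - j(d, -217) = -21063 - (-4 + (-158)²) = -21063 - (-4 + 24964) = -21063 - 1*24960 = -21063 - 24960 = -46023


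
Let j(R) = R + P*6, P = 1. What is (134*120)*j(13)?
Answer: 305520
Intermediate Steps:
j(R) = 6 + R (j(R) = R + 1*6 = R + 6 = 6 + R)
(134*120)*j(13) = (134*120)*(6 + 13) = 16080*19 = 305520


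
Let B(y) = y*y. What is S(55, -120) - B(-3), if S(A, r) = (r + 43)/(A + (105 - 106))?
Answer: -563/54 ≈ -10.426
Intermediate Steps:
B(y) = y**2
S(A, r) = (43 + r)/(-1 + A) (S(A, r) = (43 + r)/(A - 1) = (43 + r)/(-1 + A))
S(55, -120) - B(-3) = (43 - 120)/(-1 + 55) - 1*(-3)**2 = -77/54 - 1*9 = (1/54)*(-77) - 9 = -77/54 - 9 = -563/54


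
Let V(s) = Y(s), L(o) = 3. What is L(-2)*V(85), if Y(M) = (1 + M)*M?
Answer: 21930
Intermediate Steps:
Y(M) = M*(1 + M)
V(s) = s*(1 + s)
L(-2)*V(85) = 3*(85*(1 + 85)) = 3*(85*86) = 3*7310 = 21930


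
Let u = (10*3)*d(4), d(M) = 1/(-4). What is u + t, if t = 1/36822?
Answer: -138082/18411 ≈ -7.5000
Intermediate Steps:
t = 1/36822 ≈ 2.7158e-5
d(M) = -¼
u = -15/2 (u = (10*3)*(-¼) = 30*(-¼) = -15/2 ≈ -7.5000)
u + t = -15/2 + 1/36822 = -138082/18411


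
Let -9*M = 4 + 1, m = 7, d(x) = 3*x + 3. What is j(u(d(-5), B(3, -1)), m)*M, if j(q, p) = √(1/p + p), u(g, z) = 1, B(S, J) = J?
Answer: -25*√14/63 ≈ -1.4848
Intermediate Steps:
d(x) = 3 + 3*x
M = -5/9 (M = -(4 + 1)/9 = -⅑*5 = -5/9 ≈ -0.55556)
j(q, p) = √(p + 1/p)
j(u(d(-5), B(3, -1)), m)*M = √(7 + 1/7)*(-5/9) = √(7 + ⅐)*(-5/9) = √(50/7)*(-5/9) = (5*√14/7)*(-5/9) = -25*√14/63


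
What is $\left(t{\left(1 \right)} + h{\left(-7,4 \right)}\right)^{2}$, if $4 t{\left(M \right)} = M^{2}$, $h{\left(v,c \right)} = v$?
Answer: $\frac{729}{16} \approx 45.563$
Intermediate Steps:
$t{\left(M \right)} = \frac{M^{2}}{4}$
$\left(t{\left(1 \right)} + h{\left(-7,4 \right)}\right)^{2} = \left(\frac{1^{2}}{4} - 7\right)^{2} = \left(\frac{1}{4} \cdot 1 - 7\right)^{2} = \left(\frac{1}{4} - 7\right)^{2} = \left(- \frac{27}{4}\right)^{2} = \frac{729}{16}$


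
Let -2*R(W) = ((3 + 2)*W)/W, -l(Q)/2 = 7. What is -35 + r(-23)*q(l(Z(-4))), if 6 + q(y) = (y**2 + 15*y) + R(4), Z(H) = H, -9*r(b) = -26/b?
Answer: -740/23 ≈ -32.174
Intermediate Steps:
r(b) = 26/(9*b) (r(b) = -(-26)/(9*b) = 26/(9*b))
l(Q) = -14 (l(Q) = -2*7 = -14)
R(W) = -5/2 (R(W) = -(3 + 2)*W/(2*W) = -5*W/(2*W) = -1/2*5 = -5/2)
q(y) = -17/2 + y**2 + 15*y (q(y) = -6 + ((y**2 + 15*y) - 5/2) = -6 + (-5/2 + y**2 + 15*y) = -17/2 + y**2 + 15*y)
-35 + r(-23)*q(l(Z(-4))) = -35 + ((26/9)/(-23))*(-17/2 + (-14)**2 + 15*(-14)) = -35 + ((26/9)*(-1/23))*(-17/2 + 196 - 210) = -35 - 26/207*(-45/2) = -35 + 65/23 = -740/23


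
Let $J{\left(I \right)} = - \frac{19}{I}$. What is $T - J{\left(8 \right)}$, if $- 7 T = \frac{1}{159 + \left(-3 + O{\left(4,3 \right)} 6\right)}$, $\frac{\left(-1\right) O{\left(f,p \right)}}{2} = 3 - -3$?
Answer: $\frac{2791}{1176} \approx 2.3733$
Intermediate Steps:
$O{\left(f,p \right)} = -12$ ($O{\left(f,p \right)} = - 2 \left(3 - -3\right) = - 2 \left(3 + 3\right) = \left(-2\right) 6 = -12$)
$T = - \frac{1}{588}$ ($T = - \frac{1}{7 \left(159 - 75\right)} = - \frac{1}{7 \cdot 84} = \left(- \frac{1}{7}\right) \frac{1}{84} = - \frac{1}{588} \approx -0.0017007$)
$T - J{\left(8 \right)} = - \frac{1}{588} - - \frac{19}{8} = - \frac{1}{588} + \frac{19}{8} = \frac{2791}{1176}$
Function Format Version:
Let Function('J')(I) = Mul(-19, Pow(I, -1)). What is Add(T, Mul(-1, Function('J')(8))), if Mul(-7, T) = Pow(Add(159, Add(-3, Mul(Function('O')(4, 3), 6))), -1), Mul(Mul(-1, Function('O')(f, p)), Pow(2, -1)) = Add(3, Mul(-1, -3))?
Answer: Rational(2791, 1176) ≈ 2.3733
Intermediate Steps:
Function('O')(f, p) = -12 (Function('O')(f, p) = Mul(-2, Add(3, Mul(-1, -3))) = Mul(-2, Add(3, 3)) = Mul(-2, 6) = -12)
T = Rational(-1, 588) (T = Mul(Rational(-1, 7), Pow(Add(159, Add(-3, Mul(-12, 6))), -1)) = Mul(Rational(-1, 7), Pow(Add(159, Add(-3, -72)), -1)) = Mul(Rational(-1, 7), Pow(Add(159, -75), -1)) = Mul(Rational(-1, 7), Pow(84, -1)) = Mul(Rational(-1, 7), Rational(1, 84)) = Rational(-1, 588) ≈ -0.0017007)
Add(T, Mul(-1, Function('J')(8))) = Add(Rational(-1, 588), Mul(-1, Mul(-19, Pow(8, -1)))) = Add(Rational(-1, 588), Mul(-1, Mul(-19, Rational(1, 8)))) = Add(Rational(-1, 588), Mul(-1, Rational(-19, 8))) = Add(Rational(-1, 588), Rational(19, 8)) = Rational(2791, 1176)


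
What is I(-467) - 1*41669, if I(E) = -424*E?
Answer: 156339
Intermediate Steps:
I(-467) - 1*41669 = -424*(-467) - 1*41669 = 198008 - 41669 = 156339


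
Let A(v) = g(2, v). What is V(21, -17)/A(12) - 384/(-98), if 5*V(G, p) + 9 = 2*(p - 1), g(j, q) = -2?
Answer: 825/98 ≈ 8.4184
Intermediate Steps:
V(G, p) = -11/5 + 2*p/5 (V(G, p) = -9/5 + (2*(p - 1))/5 = -9/5 + (2*(-1 + p))/5 = -9/5 + (-2 + 2*p)/5 = -9/5 + (-⅖ + 2*p/5) = -11/5 + 2*p/5)
A(v) = -2
V(21, -17)/A(12) - 384/(-98) = (-11/5 + (⅖)*(-17))/(-2) - 384/(-98) = (-11/5 - 34/5)*(-½) - 384*(-1/98) = -9*(-½) + 192/49 = 9/2 + 192/49 = 825/98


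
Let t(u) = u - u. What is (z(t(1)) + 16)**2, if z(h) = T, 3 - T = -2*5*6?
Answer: 6241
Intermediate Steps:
t(u) = 0
T = 63 (T = 3 - (-2*5)*6 = 3 - (-10)*6 = 3 - 1*(-60) = 3 + 60 = 63)
z(h) = 63
(z(t(1)) + 16)**2 = (63 + 16)**2 = 79**2 = 6241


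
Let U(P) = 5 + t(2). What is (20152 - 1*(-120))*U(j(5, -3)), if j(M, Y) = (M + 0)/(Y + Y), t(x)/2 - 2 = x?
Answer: 263536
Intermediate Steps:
t(x) = 4 + 2*x
j(M, Y) = M/(2*Y) (j(M, Y) = M/((2*Y)) = M*(1/(2*Y)) = M/(2*Y))
U(P) = 13 (U(P) = 5 + (4 + 2*2) = 5 + (4 + 4) = 5 + 8 = 13)
(20152 - 1*(-120))*U(j(5, -3)) = (20152 - 1*(-120))*13 = (20152 + 120)*13 = 20272*13 = 263536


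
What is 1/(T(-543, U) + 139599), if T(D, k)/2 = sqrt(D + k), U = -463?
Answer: 139599/19487884825 - 2*I*sqrt(1006)/19487884825 ≈ 7.1634e-6 - 3.2551e-9*I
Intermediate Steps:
T(D, k) = 2*sqrt(D + k)
1/(T(-543, U) + 139599) = 1/(2*sqrt(-543 - 463) + 139599) = 1/(2*sqrt(-1006) + 139599) = 1/(2*(I*sqrt(1006)) + 139599) = 1/(2*I*sqrt(1006) + 139599) = 1/(139599 + 2*I*sqrt(1006))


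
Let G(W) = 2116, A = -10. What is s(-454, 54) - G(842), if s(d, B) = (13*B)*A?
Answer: -9136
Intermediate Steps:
s(d, B) = -130*B (s(d, B) = (13*B)*(-10) = -130*B)
s(-454, 54) - G(842) = -130*54 - 1*2116 = -7020 - 2116 = -9136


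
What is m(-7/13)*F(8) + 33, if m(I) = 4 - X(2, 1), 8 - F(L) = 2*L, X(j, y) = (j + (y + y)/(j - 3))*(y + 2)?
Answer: 1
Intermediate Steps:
X(j, y) = (2 + y)*(j + 2*y/(-3 + j)) (X(j, y) = (j + (2*y)/(-3 + j))*(2 + y) = (j + 2*y/(-3 + j))*(2 + y) = (2 + y)*(j + 2*y/(-3 + j)))
F(L) = 8 - 2*L
m(I) = 4 (m(I) = 4 - (-6*2 + 2*2² + 2*1² + 4*1 + 1*2² - 3*2*1)/(-3 + 2) = 4 - (-12 + 2*4 + 2*1 + 4 + 1*4 - 6)/(-1) = 4 - (-1)*(-12 + 8 + 2 + 4 + 4 - 6) = 4 - (-1)*0 = 4 - 1*0 = 4 + 0 = 4)
m(-7/13)*F(8) + 33 = 4*(8 - 2*8) + 33 = 4*(8 - 16) + 33 = 4*(-8) + 33 = -32 + 33 = 1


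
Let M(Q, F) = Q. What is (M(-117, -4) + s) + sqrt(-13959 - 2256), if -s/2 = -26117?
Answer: 52117 + I*sqrt(16215) ≈ 52117.0 + 127.34*I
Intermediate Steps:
s = 52234 (s = -2*(-26117) = 52234)
(M(-117, -4) + s) + sqrt(-13959 - 2256) = (-117 + 52234) + sqrt(-13959 - 2256) = 52117 + sqrt(-16215) = 52117 + I*sqrt(16215)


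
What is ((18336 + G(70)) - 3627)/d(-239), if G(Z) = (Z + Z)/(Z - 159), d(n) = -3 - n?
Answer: 1308961/21004 ≈ 62.320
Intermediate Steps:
G(Z) = 2*Z/(-159 + Z) (G(Z) = (2*Z)/(-159 + Z) = 2*Z/(-159 + Z))
((18336 + G(70)) - 3627)/d(-239) = ((18336 + 2*70/(-159 + 70)) - 3627)/(-3 - 1*(-239)) = ((18336 + 2*70/(-89)) - 3627)/(-3 + 239) = ((18336 + 2*70*(-1/89)) - 3627)/236 = ((18336 - 140/89) - 3627)*(1/236) = (1631764/89 - 3627)*(1/236) = (1308961/89)*(1/236) = 1308961/21004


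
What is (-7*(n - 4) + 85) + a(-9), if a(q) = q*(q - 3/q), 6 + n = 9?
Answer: 170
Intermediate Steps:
n = 3 (n = -6 + 9 = 3)
(-7*(n - 4) + 85) + a(-9) = (-7*(3 - 4) + 85) + (-3 + (-9)²) = (-7*(-1) + 85) + (-3 + 81) = (7 + 85) + 78 = 92 + 78 = 170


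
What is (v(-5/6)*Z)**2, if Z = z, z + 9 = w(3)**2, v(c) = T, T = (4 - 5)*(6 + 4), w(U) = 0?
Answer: 8100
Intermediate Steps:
T = -10 (T = -1*10 = -10)
v(c) = -10
z = -9 (z = -9 + 0**2 = -9 + 0 = -9)
Z = -9
(v(-5/6)*Z)**2 = (-10*(-9))**2 = 90**2 = 8100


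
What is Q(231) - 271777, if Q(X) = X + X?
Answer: -271315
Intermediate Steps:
Q(X) = 2*X
Q(231) - 271777 = 2*231 - 271777 = 462 - 271777 = -271315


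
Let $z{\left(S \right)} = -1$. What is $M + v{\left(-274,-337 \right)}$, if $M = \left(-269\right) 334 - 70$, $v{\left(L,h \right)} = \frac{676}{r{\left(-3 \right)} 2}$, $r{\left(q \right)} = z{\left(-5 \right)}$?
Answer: $-90254$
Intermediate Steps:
$r{\left(q \right)} = -1$
$v{\left(L,h \right)} = -338$ ($v{\left(L,h \right)} = \frac{676}{\left(-1\right) 2} = \frac{676}{-2} = 676 \left(- \frac{1}{2}\right) = -338$)
$M = -89916$ ($M = -89846 - 70 = -89916$)
$M + v{\left(-274,-337 \right)} = -89916 - 338 = -90254$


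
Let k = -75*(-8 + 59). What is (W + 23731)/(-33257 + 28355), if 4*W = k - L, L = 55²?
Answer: -14679/3268 ≈ -4.4917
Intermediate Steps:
k = -3825 (k = -75*51 = -3825)
L = 3025
W = -3425/2 (W = (-3825 - 1*3025)/4 = (-3825 - 3025)/4 = (¼)*(-6850) = -3425/2 ≈ -1712.5)
(W + 23731)/(-33257 + 28355) = (-3425/2 + 23731)/(-33257 + 28355) = (44037/2)/(-4902) = (44037/2)*(-1/4902) = -14679/3268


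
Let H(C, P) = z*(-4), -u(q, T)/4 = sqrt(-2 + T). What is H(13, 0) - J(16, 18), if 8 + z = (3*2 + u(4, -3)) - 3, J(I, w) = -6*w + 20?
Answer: 108 + 16*I*sqrt(5) ≈ 108.0 + 35.777*I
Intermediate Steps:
J(I, w) = 20 - 6*w
u(q, T) = -4*sqrt(-2 + T)
z = -5 - 4*I*sqrt(5) (z = -8 + ((3*2 - 4*sqrt(-2 - 3)) - 3) = -8 + ((6 - 4*I*sqrt(5)) - 3) = -8 + (3 - 4*I*sqrt(5)) = -5 - 4*I*sqrt(5) ≈ -5.0 - 8.9443*I)
H(C, P) = 20 + 16*I*sqrt(5) (H(C, P) = (-5 - 4*I*sqrt(5))*(-4) = 20 + 16*I*sqrt(5))
H(13, 0) - J(16, 18) = (20 + 16*I*sqrt(5)) - (20 - 6*18) = (20 + 16*I*sqrt(5)) - (20 - 108) = (20 + 16*I*sqrt(5)) - 1*(-88) = (20 + 16*I*sqrt(5)) + 88 = 108 + 16*I*sqrt(5)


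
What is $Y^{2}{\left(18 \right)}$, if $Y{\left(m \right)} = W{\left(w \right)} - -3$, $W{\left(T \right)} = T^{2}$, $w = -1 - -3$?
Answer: $49$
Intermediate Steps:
$w = 2$ ($w = -1 + 3 = 2$)
$Y{\left(m \right)} = 7$ ($Y{\left(m \right)} = 2^{2} - -3 = 4 + 3 = 7$)
$Y^{2}{\left(18 \right)} = 7^{2} = 49$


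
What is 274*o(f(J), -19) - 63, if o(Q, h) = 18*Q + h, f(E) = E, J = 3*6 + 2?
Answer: 93371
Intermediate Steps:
J = 20 (J = 18 + 2 = 20)
o(Q, h) = h + 18*Q
274*o(f(J), -19) - 63 = 274*(-19 + 18*20) - 63 = 274*(-19 + 360) - 63 = 274*341 - 63 = 93434 - 63 = 93371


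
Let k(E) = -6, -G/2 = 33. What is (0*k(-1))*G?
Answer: 0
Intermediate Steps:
G = -66 (G = -2*33 = -66)
(0*k(-1))*G = (0*(-6))*(-66) = 0*(-66) = 0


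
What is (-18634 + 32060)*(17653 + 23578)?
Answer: 553567406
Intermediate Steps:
(-18634 + 32060)*(17653 + 23578) = 13426*41231 = 553567406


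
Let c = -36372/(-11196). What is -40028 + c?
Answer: -37343093/933 ≈ -40025.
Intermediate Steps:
c = 3031/933 (c = -36372*(-1/11196) = 3031/933 ≈ 3.2487)
-40028 + c = -40028 + 3031/933 = -37343093/933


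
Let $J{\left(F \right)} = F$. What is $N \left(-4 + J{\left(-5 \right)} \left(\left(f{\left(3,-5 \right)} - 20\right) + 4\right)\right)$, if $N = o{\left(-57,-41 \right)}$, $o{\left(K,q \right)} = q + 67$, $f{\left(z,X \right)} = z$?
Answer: $1586$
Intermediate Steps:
$o{\left(K,q \right)} = 67 + q$
$N = 26$ ($N = 67 - 41 = 26$)
$N \left(-4 + J{\left(-5 \right)} \left(\left(f{\left(3,-5 \right)} - 20\right) + 4\right)\right) = 26 \left(-4 - 5 \left(\left(3 - 20\right) + 4\right)\right) = 26 \left(-4 - 5 \left(-17 + 4\right)\right) = 26 \left(-4 - -65\right) = 26 \left(-4 + 65\right) = 26 \cdot 61 = 1586$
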